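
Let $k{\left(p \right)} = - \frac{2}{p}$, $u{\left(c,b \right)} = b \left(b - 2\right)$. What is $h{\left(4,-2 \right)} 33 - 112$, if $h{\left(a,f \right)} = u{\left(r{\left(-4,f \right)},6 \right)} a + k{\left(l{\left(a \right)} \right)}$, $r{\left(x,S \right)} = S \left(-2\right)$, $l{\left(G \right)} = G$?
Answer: $\frac{6079}{2} \approx 3039.5$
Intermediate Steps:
$r{\left(x,S \right)} = - 2 S$
$u{\left(c,b \right)} = b \left(-2 + b\right)$
$h{\left(a,f \right)} = - \frac{2}{a} + 24 a$ ($h{\left(a,f \right)} = 6 \left(-2 + 6\right) a - \frac{2}{a} = 6 \cdot 4 a - \frac{2}{a} = 24 a - \frac{2}{a} = - \frac{2}{a} + 24 a$)
$h{\left(4,-2 \right)} 33 - 112 = \left(- \frac{2}{4} + 24 \cdot 4\right) 33 - 112 = \left(\left(-2\right) \frac{1}{4} + 96\right) 33 - 112 = \left(- \frac{1}{2} + 96\right) 33 - 112 = \frac{191}{2} \cdot 33 - 112 = \frac{6303}{2} - 112 = \frac{6079}{2}$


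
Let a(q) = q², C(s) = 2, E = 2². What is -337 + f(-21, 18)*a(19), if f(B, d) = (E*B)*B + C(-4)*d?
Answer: 649463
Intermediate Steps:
E = 4
f(B, d) = 2*d + 4*B² (f(B, d) = (4*B)*B + 2*d = 4*B² + 2*d = 2*d + 4*B²)
-337 + f(-21, 18)*a(19) = -337 + (2*18 + 4*(-21)²)*19² = -337 + (36 + 4*441)*361 = -337 + (36 + 1764)*361 = -337 + 1800*361 = -337 + 649800 = 649463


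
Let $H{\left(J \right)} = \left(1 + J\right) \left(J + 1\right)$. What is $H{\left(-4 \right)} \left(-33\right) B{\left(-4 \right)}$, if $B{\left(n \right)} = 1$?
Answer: $-297$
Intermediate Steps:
$H{\left(J \right)} = \left(1 + J\right)^{2}$ ($H{\left(J \right)} = \left(1 + J\right) \left(1 + J\right) = \left(1 + J\right)^{2}$)
$H{\left(-4 \right)} \left(-33\right) B{\left(-4 \right)} = \left(1 - 4\right)^{2} \left(-33\right) 1 = \left(-3\right)^{2} \left(-33\right) 1 = 9 \left(-33\right) 1 = \left(-297\right) 1 = -297$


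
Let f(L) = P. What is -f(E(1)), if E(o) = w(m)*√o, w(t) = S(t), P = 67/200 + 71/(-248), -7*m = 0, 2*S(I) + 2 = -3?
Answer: -151/3100 ≈ -0.048710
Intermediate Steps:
S(I) = -5/2 (S(I) = -1 + (½)*(-3) = -1 - 3/2 = -5/2)
m = 0 (m = -⅐*0 = 0)
P = 151/3100 (P = 67*(1/200) + 71*(-1/248) = 67/200 - 71/248 = 151/3100 ≈ 0.048710)
w(t) = -5/2
E(o) = -5*√o/2
f(L) = 151/3100
-f(E(1)) = -1*151/3100 = -151/3100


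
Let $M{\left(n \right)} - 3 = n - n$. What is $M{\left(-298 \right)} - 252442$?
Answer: $-252439$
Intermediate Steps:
$M{\left(n \right)} = 3$ ($M{\left(n \right)} = 3 + \left(n - n\right) = 3 + 0 = 3$)
$M{\left(-298 \right)} - 252442 = 3 - 252442 = -252439$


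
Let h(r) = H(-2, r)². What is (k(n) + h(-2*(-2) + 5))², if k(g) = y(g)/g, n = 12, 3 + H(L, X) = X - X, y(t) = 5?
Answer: 12769/144 ≈ 88.674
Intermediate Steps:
H(L, X) = -3 (H(L, X) = -3 + (X - X) = -3 + 0 = -3)
h(r) = 9 (h(r) = (-3)² = 9)
k(g) = 5/g
(k(n) + h(-2*(-2) + 5))² = (5/12 + 9)² = (113/12)² = 12769/144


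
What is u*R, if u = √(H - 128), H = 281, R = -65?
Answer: -195*√17 ≈ -804.01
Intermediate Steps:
u = 3*√17 (u = √(281 - 128) = √153 = 3*√17 ≈ 12.369)
u*R = (3*√17)*(-65) = -195*√17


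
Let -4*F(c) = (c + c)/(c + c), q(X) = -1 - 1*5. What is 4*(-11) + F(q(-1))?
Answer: -177/4 ≈ -44.250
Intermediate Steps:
q(X) = -6 (q(X) = -1 - 5 = -6)
F(c) = -1/4 (F(c) = -(c + c)/(4*(c + c)) = -2*c/(4*(2*c)) = -2*c*1/(2*c)/4 = -1/4*1 = -1/4)
4*(-11) + F(q(-1)) = 4*(-11) - 1/4 = -44 - 1/4 = -177/4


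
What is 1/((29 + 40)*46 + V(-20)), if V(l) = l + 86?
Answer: 1/3240 ≈ 0.00030864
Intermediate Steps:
V(l) = 86 + l
1/((29 + 40)*46 + V(-20)) = 1/((29 + 40)*46 + (86 - 20)) = 1/(69*46 + 66) = 1/(3174 + 66) = 1/3240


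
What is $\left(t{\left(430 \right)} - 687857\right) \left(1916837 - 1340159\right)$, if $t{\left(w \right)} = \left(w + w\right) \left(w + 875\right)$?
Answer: $250533720354$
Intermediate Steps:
$t{\left(w \right)} = 2 w \left(875 + w\right)$
$\left(t{\left(430 \right)} - 687857\right) \left(1916837 - 1340159\right) = \left(2 \cdot 430 \left(875 + 430\right) - 687857\right) \left(1916837 - 1340159\right) = \left(2 \cdot 430 \cdot 1305 - 687857\right) 576678 = \left(1122300 - 687857\right) 576678 = 434443 \cdot 576678 = 250533720354$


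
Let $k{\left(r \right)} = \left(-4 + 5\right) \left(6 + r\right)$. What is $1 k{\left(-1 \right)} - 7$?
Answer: $-2$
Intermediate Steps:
$k{\left(r \right)} = 6 + r$ ($k{\left(r \right)} = 1 \left(6 + r\right) = 6 + r$)
$1 k{\left(-1 \right)} - 7 = 1 \left(6 - 1\right) - 7 = 1 \cdot 5 - 7 = 5 - 7 = -2$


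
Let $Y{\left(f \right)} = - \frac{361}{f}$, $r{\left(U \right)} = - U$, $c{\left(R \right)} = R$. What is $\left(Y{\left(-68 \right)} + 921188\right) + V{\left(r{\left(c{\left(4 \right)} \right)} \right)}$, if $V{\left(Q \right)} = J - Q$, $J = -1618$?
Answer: $\frac{62531393}{68} \approx 9.1958 \cdot 10^{5}$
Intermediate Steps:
$V{\left(Q \right)} = -1618 - Q$
$\left(Y{\left(-68 \right)} + 921188\right) + V{\left(r{\left(c{\left(4 \right)} \right)} \right)} = \left(- \frac{361}{-68} + 921188\right) - \left(1618 - 4\right) = \left(\left(-361\right) \left(- \frac{1}{68}\right) + 921188\right) - 1614 = \left(\frac{361}{68} + 921188\right) + \left(-1618 + 4\right) = \frac{62641145}{68} - 1614 = \frac{62531393}{68}$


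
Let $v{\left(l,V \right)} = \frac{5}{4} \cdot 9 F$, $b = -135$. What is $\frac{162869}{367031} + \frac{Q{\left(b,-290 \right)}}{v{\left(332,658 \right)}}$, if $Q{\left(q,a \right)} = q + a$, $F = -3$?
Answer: $\frac{18455429}{1415691} \approx 13.036$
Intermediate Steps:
$v{\left(l,V \right)} = - \frac{135}{4}$ ($v{\left(l,V \right)} = \frac{5}{4} \cdot 9 \left(-3\right) = \frac{45}{4} \left(-3\right) = - \frac{135}{4}$)
$Q{\left(q,a \right)} = a + q$
$\frac{162869}{367031} + \frac{Q{\left(b,-290 \right)}}{v{\left(332,658 \right)}} = \frac{162869}{367031} + \frac{-290 - 135}{- \frac{135}{4}} = 162869 \cdot \frac{1}{367031} - - \frac{340}{27} = \frac{23267}{52433} + \frac{340}{27} = \frac{18455429}{1415691}$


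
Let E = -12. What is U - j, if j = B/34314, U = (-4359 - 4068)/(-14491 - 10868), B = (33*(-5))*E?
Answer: 13275181/48342707 ≈ 0.27461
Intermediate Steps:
B = 1980 (B = (33*(-5))*(-12) = -165*(-12) = 1980)
U = 2809/8453 (U = -8427/(-25359) = -8427*(-1/25359) = 2809/8453 ≈ 0.33231)
j = 330/5719 (j = 1980/34314 = 1980*(1/34314) = 330/5719 ≈ 0.057702)
U - j = 2809/8453 - 1*330/5719 = 2809/8453 - 330/5719 = 13275181/48342707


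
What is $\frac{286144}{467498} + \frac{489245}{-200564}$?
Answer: $- \frac{85665436897}{46881634436} \approx -1.8273$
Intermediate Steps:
$\frac{286144}{467498} + \frac{489245}{-200564} = 286144 \cdot \frac{1}{467498} + 489245 \left(- \frac{1}{200564}\right) = \frac{143072}{233749} - \frac{489245}{200564} = - \frac{85665436897}{46881634436}$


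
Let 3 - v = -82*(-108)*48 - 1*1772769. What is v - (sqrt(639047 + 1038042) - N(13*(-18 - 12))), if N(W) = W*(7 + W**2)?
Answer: -57974046 - sqrt(1677089) ≈ -5.7975e+7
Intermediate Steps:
v = 1347684 (v = 3 - (-82*(-108)*48 - 1*1772769) = 3 - (8856*48 - 1772769) = 3 - (425088 - 1772769) = 3 - 1*(-1347681) = 3 + 1347681 = 1347684)
v - (sqrt(639047 + 1038042) - N(13*(-18 - 12))) = 1347684 - (sqrt(639047 + 1038042) - 13*(-18 - 12)*(7 + (13*(-18 - 12))**2)) = 1347684 - (sqrt(1677089) - 13*(-30)*(7 + (13*(-30))**2)) = 1347684 - (sqrt(1677089) - (-390)*(7 + (-390)**2)) = 1347684 - (sqrt(1677089) - (-390)*(7 + 152100)) = 1347684 - (sqrt(1677089) - (-390)*152107) = 1347684 - (sqrt(1677089) - 1*(-59321730)) = 1347684 - (sqrt(1677089) + 59321730) = 1347684 - (59321730 + sqrt(1677089)) = 1347684 + (-59321730 - sqrt(1677089)) = -57974046 - sqrt(1677089)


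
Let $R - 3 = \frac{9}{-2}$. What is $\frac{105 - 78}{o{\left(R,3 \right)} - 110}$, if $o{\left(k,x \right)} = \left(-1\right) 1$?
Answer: $- \frac{9}{37} \approx -0.24324$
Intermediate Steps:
$R = - \frac{3}{2}$ ($R = 3 + \frac{9}{-2} = 3 + 9 \left(- \frac{1}{2}\right) = 3 - \frac{9}{2} = - \frac{3}{2} \approx -1.5$)
$o{\left(k,x \right)} = -1$
$\frac{105 - 78}{o{\left(R,3 \right)} - 110} = \frac{105 - 78}{-1 - 110} = \frac{27}{-111} = 27 \left(- \frac{1}{111}\right) = - \frac{9}{37}$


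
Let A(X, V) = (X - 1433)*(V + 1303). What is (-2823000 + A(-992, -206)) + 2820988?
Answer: -2662237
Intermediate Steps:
A(X, V) = (-1433 + X)*(1303 + V)
(-2823000 + A(-992, -206)) + 2820988 = (-2823000 + (-1867199 - 1433*(-206) + 1303*(-992) - 206*(-992))) + 2820988 = (-2823000 + (-1867199 + 295198 - 1292576 + 204352)) + 2820988 = (-2823000 - 2660225) + 2820988 = -5483225 + 2820988 = -2662237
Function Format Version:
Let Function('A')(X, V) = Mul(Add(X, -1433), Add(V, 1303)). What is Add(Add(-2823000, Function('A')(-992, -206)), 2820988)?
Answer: -2662237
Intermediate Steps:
Function('A')(X, V) = Mul(Add(-1433, X), Add(1303, V))
Add(Add(-2823000, Function('A')(-992, -206)), 2820988) = Add(Add(-2823000, Add(-1867199, Mul(-1433, -206), Mul(1303, -992), Mul(-206, -992))), 2820988) = Add(Add(-2823000, Add(-1867199, 295198, -1292576, 204352)), 2820988) = Add(Add(-2823000, -2660225), 2820988) = Add(-5483225, 2820988) = -2662237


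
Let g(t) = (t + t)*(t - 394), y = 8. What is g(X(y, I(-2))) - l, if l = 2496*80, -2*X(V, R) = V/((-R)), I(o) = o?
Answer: -198096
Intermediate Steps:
X(V, R) = V/(2*R) (X(V, R) = -V/(2*((-R))) = -V*(-1/R)/2 = -(-1)*V/(2*R) = V/(2*R))
g(t) = 2*t*(-394 + t) (g(t) = (2*t)*(-394 + t) = 2*t*(-394 + t))
l = 199680
g(X(y, I(-2))) - l = 2*((½)*8/(-2))*(-394 + (½)*8/(-2)) - 1*199680 = 2*((½)*8*(-½))*(-394 + (½)*8*(-½)) - 199680 = 2*(-2)*(-394 - 2) - 199680 = 2*(-2)*(-396) - 199680 = 1584 - 199680 = -198096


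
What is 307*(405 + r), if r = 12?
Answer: 128019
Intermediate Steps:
307*(405 + r) = 307*(405 + 12) = 307*417 = 128019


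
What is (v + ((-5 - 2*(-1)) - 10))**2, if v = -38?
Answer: 2601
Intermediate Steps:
(v + ((-5 - 2*(-1)) - 10))**2 = (-38 + ((-5 - 2*(-1)) - 10))**2 = (-38 + ((-5 + 2) - 10))**2 = (-38 + (-3 - 10))**2 = (-38 - 13)**2 = (-51)**2 = 2601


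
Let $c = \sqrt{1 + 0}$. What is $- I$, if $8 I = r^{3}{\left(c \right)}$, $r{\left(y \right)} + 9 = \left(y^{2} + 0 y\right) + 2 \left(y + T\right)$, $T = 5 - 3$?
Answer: $1$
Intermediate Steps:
$T = 2$
$c = 1$ ($c = \sqrt{1} = 1$)
$r{\left(y \right)} = -5 + y^{2} + 2 y$ ($r{\left(y \right)} = -9 + \left(\left(y^{2} + 0 y\right) + 2 \left(y + 2\right)\right) = -9 + \left(\left(y^{2} + 0\right) + 2 \left(2 + y\right)\right) = -9 + \left(y^{2} + \left(4 + 2 y\right)\right) = -9 + \left(4 + y^{2} + 2 y\right) = -5 + y^{2} + 2 y$)
$I = -1$ ($I = \frac{\left(-5 + 1^{2} + 2 \cdot 1\right)^{3}}{8} = \frac{\left(-5 + 1 + 2\right)^{3}}{8} = \frac{\left(-2\right)^{3}}{8} = \frac{1}{8} \left(-8\right) = -1$)
$- I = \left(-1\right) \left(-1\right) = 1$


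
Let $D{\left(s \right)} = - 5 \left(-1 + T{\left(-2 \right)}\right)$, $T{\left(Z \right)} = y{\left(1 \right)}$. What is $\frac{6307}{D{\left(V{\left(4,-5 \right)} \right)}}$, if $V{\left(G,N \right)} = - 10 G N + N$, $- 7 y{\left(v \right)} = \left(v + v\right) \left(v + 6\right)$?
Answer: $\frac{6307}{15} \approx 420.47$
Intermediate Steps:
$y{\left(v \right)} = - \frac{2 v \left(6 + v\right)}{7}$ ($y{\left(v \right)} = - \frac{\left(v + v\right) \left(v + 6\right)}{7} = - \frac{2 v \left(6 + v\right)}{7}$)
$T{\left(Z \right)} = -2$ ($T{\left(Z \right)} = \left(- \frac{2}{7}\right) 1 \left(6 + 1\right) = \left(- \frac{2}{7}\right) 1 \cdot 7 = -2$)
$V{\left(G,N \right)} = N - 10 G N$ ($V{\left(G,N \right)} = - 10 G N + N = N - 10 G N$)
$D{\left(s \right)} = 15$ ($D{\left(s \right)} = - 5 \left(-1 - 2\right) = \left(-5\right) \left(-3\right) = 15$)
$\frac{6307}{D{\left(V{\left(4,-5 \right)} \right)}} = \frac{6307}{15}$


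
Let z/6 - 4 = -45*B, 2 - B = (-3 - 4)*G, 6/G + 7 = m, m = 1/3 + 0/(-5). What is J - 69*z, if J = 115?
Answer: -81650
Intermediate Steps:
m = ⅓ (m = 1*(⅓) + 0*(-⅕) = ⅓ + 0 = ⅓ ≈ 0.33333)
G = -9/10 (G = 6/(-7 + ⅓) = 6/(-20/3) = 6*(-3/20) = -9/10 ≈ -0.90000)
B = -43/10 (B = 2 - (-3 - 4)*(-9)/10 = 2 - (-7)*(-9)/10 = 2 - 1*63/10 = 2 - 63/10 = -43/10 ≈ -4.3000)
z = 1185 (z = 24 + 6*(-45*(-43/10)) = 24 + 6*(387/2) = 24 + 1161 = 1185)
J - 69*z = 115 - 69*1185 = 115 - 81765 = -81650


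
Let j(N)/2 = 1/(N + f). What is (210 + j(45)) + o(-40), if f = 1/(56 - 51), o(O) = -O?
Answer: 28255/113 ≈ 250.04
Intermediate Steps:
f = ⅕ (f = 1/5 = ⅕ ≈ 0.20000)
j(N) = 2/(⅕ + N) (j(N) = 2/(N + ⅕) = 2/(⅕ + N))
(210 + j(45)) + o(-40) = (210 + 10/(1 + 5*45)) - 1*(-40) = (210 + 10/(1 + 225)) + 40 = (210 + 10/226) + 40 = (210 + 10*(1/226)) + 40 = (210 + 5/113) + 40 = 23735/113 + 40 = 28255/113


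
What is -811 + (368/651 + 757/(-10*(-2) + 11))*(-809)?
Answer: -13686346/651 ≈ -21024.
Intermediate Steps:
-811 + (368/651 + 757/(-10*(-2) + 11))*(-809) = -811 + (368*(1/651) + 757/(20 + 11))*(-809) = -811 + (368/651 + 757/31)*(-809) = -811 + (16265/651)*(-809) = -811 - 13158385/651 = -13686346/651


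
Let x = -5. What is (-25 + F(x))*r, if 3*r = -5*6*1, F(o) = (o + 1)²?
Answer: 90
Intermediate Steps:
F(o) = (1 + o)²
r = -10 (r = (-5*6*1)/3 = (-30*1)/3 = (⅓)*(-30) = -10)
(-25 + F(x))*r = (-25 + (1 - 5)²)*(-10) = (-25 + (-4)²)*(-10) = (-25 + 16)*(-10) = -9*(-10) = 90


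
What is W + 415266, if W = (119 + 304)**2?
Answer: 594195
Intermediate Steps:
W = 178929 (W = 423**2 = 178929)
W + 415266 = 178929 + 415266 = 594195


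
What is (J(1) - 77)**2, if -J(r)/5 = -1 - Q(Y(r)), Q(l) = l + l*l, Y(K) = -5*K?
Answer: 784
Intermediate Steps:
Q(l) = l + l**2
J(r) = 5 - 25*r*(1 - 5*r) (J(r) = -5*(-1 - (-5*r)*(1 - 5*r)) = -5*(-1 - (-5)*r*(1 - 5*r)) = -5*(-1 + 5*r*(1 - 5*r)) = 5 - 25*r*(1 - 5*r))
(J(1) - 77)**2 = ((5 - 25*1 + 125*1**2) - 77)**2 = ((5 - 25 + 125*1) - 77)**2 = ((5 - 25 + 125) - 77)**2 = (105 - 77)**2 = 28**2 = 784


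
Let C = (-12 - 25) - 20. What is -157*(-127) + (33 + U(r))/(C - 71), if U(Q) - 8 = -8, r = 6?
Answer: 2552159/128 ≈ 19939.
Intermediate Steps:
U(Q) = 0 (U(Q) = 8 - 8 = 0)
C = -57 (C = -37 - 20 = -57)
-157*(-127) + (33 + U(r))/(C - 71) = -157*(-127) + (33 + 0)/(-57 - 71) = 19939 + 33/(-128) = 19939 + 33*(-1/128) = 19939 - 33/128 = 2552159/128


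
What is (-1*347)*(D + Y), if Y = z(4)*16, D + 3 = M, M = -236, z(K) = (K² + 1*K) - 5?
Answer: -347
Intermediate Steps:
z(K) = -5 + K + K² (z(K) = (K² + K) - 5 = (K + K²) - 5 = -5 + K + K²)
D = -239 (D = -3 - 236 = -239)
Y = 240 (Y = (-5 + 4 + 4²)*16 = (-5 + 4 + 16)*16 = 15*16 = 240)
(-1*347)*(D + Y) = (-1*347)*(-239 + 240) = -347*1 = -347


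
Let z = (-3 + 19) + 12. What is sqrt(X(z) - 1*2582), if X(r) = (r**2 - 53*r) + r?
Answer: I*sqrt(3254) ≈ 57.044*I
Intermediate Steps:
z = 28 (z = 16 + 12 = 28)
X(r) = r**2 - 52*r
sqrt(X(z) - 1*2582) = sqrt(28*(-52 + 28) - 1*2582) = sqrt(28*(-24) - 2582) = sqrt(-672 - 2582) = sqrt(-3254) = I*sqrt(3254)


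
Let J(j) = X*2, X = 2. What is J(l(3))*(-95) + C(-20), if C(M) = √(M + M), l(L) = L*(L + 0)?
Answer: -380 + 2*I*√10 ≈ -380.0 + 6.3246*I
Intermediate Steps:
l(L) = L² (l(L) = L*L = L²)
C(M) = √2*√M (C(M) = √(2*M) = √2*√M)
J(j) = 4 (J(j) = 2*2 = 4)
J(l(3))*(-95) + C(-20) = 4*(-95) + √2*√(-20) = -380 + √2*(2*I*√5) = -380 + 2*I*√10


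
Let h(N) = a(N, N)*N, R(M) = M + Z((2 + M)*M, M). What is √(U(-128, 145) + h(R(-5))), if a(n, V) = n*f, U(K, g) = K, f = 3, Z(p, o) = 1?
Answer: 4*I*√5 ≈ 8.9443*I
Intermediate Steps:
a(n, V) = 3*n (a(n, V) = n*3 = 3*n)
R(M) = 1 + M (R(M) = M + 1 = 1 + M)
h(N) = 3*N² (h(N) = (3*N)*N = 3*N²)
√(U(-128, 145) + h(R(-5))) = √(-128 + 3*(1 - 5)²) = √(-128 + 3*(-4)²) = √(-128 + 3*16) = √(-128 + 48) = √(-80) = 4*I*√5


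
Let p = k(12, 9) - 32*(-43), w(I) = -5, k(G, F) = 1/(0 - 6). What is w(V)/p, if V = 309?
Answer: -6/1651 ≈ -0.0036342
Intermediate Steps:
k(G, F) = -1/6 (k(G, F) = 1/(-6) = -1/6)
p = 8255/6 (p = -1/6 - 32*(-43) = -1/6 + 1376 = 8255/6 ≈ 1375.8)
w(V)/p = -5/8255/6 = -5*6/8255 = -6/1651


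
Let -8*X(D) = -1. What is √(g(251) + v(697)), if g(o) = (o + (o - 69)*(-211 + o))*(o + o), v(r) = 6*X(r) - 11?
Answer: √15122207/2 ≈ 1944.4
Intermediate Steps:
X(D) = ⅛ (X(D) = -⅛*(-1) = ⅛)
v(r) = -41/4 (v(r) = 6*(⅛) - 11 = ¾ - 11 = -41/4)
g(o) = 2*o*(o + (-211 + o)*(-69 + o)) (g(o) = (o + (-69 + o)*(-211 + o))*(2*o) = (o + (-211 + o)*(-69 + o))*(2*o) = 2*o*(o + (-211 + o)*(-69 + o)))
√(g(251) + v(697)) = √(2*251*(14559 + 251² - 279*251) - 41/4) = √(2*251*(14559 + 63001 - 70029) - 41/4) = √(2*251*7531 - 41/4) = √(3780562 - 41/4) = √(15122207/4) = √15122207/2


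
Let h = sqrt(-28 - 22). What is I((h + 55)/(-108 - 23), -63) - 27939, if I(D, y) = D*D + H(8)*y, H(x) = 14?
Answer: -494594206/17161 + 550*I*sqrt(2)/17161 ≈ -28821.0 + 0.045325*I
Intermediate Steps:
h = 5*I*sqrt(2) (h = sqrt(-50) = 5*I*sqrt(2) ≈ 7.0711*I)
I(D, y) = D**2 + 14*y (I(D, y) = D*D + 14*y = D**2 + 14*y)
I((h + 55)/(-108 - 23), -63) - 27939 = (((5*I*sqrt(2) + 55)/(-108 - 23))**2 + 14*(-63)) - 27939 = (((55 + 5*I*sqrt(2))/(-131))**2 - 882) - 27939 = (((55 + 5*I*sqrt(2))*(-1/131))**2 - 882) - 27939 = ((-55/131 - 5*I*sqrt(2)/131)**2 - 882) - 27939 = (-882 + (-55/131 - 5*I*sqrt(2)/131)**2) - 27939 = -28821 + (-55/131 - 5*I*sqrt(2)/131)**2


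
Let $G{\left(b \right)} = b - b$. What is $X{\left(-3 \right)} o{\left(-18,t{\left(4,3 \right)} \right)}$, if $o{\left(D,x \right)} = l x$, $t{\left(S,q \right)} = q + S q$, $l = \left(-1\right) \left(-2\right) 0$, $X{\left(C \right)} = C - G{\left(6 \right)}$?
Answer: $0$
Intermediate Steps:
$G{\left(b \right)} = 0$
$X{\left(C \right)} = C$ ($X{\left(C \right)} = C - 0 = C + 0 = C$)
$l = 0$ ($l = 2 \cdot 0 = 0$)
$o{\left(D,x \right)} = 0$ ($o{\left(D,x \right)} = 0 x = 0$)
$X{\left(-3 \right)} o{\left(-18,t{\left(4,3 \right)} \right)} = \left(-3\right) 0 = 0$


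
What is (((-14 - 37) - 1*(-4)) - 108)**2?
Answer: 24025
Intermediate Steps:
(((-14 - 37) - 1*(-4)) - 108)**2 = ((-51 + 4) - 108)**2 = (-47 - 108)**2 = (-155)**2 = 24025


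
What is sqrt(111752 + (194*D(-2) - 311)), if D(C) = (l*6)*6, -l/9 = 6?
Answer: I*sqrt(265695) ≈ 515.46*I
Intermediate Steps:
l = -54 (l = -9*6 = -54)
D(C) = -1944 (D(C) = -54*6*6 = -324*6 = -1944)
sqrt(111752 + (194*D(-2) - 311)) = sqrt(111752 + (194*(-1944) - 311)) = sqrt(111752 + (-377136 - 311)) = sqrt(111752 - 377447) = sqrt(-265695) = I*sqrt(265695)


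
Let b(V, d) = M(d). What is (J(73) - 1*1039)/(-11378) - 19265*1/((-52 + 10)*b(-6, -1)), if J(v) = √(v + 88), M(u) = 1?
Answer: 54810202/119469 - √161/11378 ≈ 458.78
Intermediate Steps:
b(V, d) = 1
J(v) = √(88 + v)
(J(73) - 1*1039)/(-11378) - 19265*1/((-52 + 10)*b(-6, -1)) = (√(88 + 73) - 1*1039)/(-11378) - 19265/(-52 + 10) = (√161 - 1039)*(-1/11378) - 19265/(1*(-42)) = (-1039 + √161)*(-1/11378) - 19265/(-42) = (1039/11378 - √161/11378) - 19265*(-1/42) = (1039/11378 - √161/11378) + 19265/42 = 54810202/119469 - √161/11378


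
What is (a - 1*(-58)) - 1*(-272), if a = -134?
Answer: 196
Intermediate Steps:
(a - 1*(-58)) - 1*(-272) = (-134 - 1*(-58)) - 1*(-272) = (-134 + 58) + 272 = -76 + 272 = 196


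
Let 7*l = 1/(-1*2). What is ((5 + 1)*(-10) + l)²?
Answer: 707281/196 ≈ 3608.6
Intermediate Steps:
l = -1/14 (l = 1/(7*((-1*2))) = (⅐)/(-2) = (⅐)*(-½) = -1/14 ≈ -0.071429)
((5 + 1)*(-10) + l)² = ((5 + 1)*(-10) - 1/14)² = (6*(-10) - 1/14)² = (-60 - 1/14)² = (-841/14)² = 707281/196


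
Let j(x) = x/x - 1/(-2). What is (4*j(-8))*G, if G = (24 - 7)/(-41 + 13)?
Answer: -51/14 ≈ -3.6429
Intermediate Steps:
j(x) = 3/2 (j(x) = 1 - 1*(-½) = 1 + ½ = 3/2)
G = -17/28 (G = 17/(-28) = 17*(-1/28) = -17/28 ≈ -0.60714)
(4*j(-8))*G = (4*(3/2))*(-17/28) = 6*(-17/28) = -51/14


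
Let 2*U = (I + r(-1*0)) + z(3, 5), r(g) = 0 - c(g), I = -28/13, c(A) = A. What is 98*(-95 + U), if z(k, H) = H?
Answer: -119217/13 ≈ -9170.5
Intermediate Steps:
I = -28/13 (I = -28*1/13 = -28/13 ≈ -2.1538)
r(g) = -g (r(g) = 0 - g = -g)
U = 37/26 (U = ((-28/13 - (-1)*0) + 5)/2 = ((-28/13 - 1*0) + 5)/2 = ((-28/13 + 0) + 5)/2 = (-28/13 + 5)/2 = (1/2)*(37/13) = 37/26 ≈ 1.4231)
98*(-95 + U) = 98*(-95 + 37/26) = 98*(-2433/26) = -119217/13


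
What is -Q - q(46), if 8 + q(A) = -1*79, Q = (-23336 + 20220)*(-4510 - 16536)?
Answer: -65579249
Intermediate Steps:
Q = 65579336 (Q = -3116*(-21046) = 65579336)
q(A) = -87 (q(A) = -8 - 1*79 = -8 - 79 = -87)
-Q - q(46) = -1*65579336 - 1*(-87) = -65579336 + 87 = -65579249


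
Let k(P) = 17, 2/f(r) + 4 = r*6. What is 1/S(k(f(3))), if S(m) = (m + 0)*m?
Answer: 1/289 ≈ 0.0034602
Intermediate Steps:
f(r) = 2/(-4 + 6*r) (f(r) = 2/(-4 + r*6) = 2/(-4 + 6*r))
S(m) = m² (S(m) = m*m = m²)
1/S(k(f(3))) = 1/(17²) = 1/289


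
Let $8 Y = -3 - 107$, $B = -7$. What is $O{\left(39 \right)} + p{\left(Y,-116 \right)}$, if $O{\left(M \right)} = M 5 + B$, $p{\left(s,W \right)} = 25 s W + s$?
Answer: $\frac{160197}{4} \approx 40049.0$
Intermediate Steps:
$Y = - \frac{55}{4}$ ($Y = \frac{-3 - 107}{8} = \frac{1}{8} \left(-110\right) = - \frac{55}{4} \approx -13.75$)
$p{\left(s,W \right)} = s + 25 W s$ ($p{\left(s,W \right)} = 25 W s + s = s + 25 W s$)
$O{\left(M \right)} = -7 + 5 M$ ($O{\left(M \right)} = M 5 - 7 = 5 M - 7 = -7 + 5 M$)
$O{\left(39 \right)} + p{\left(Y,-116 \right)} = \left(-7 + 5 \cdot 39\right) - \frac{55 \left(1 + 25 \left(-116\right)\right)}{4} = \left(-7 + 195\right) - \frac{55 \left(1 - 2900\right)}{4} = 188 - - \frac{159445}{4} = 188 + \frac{159445}{4} = \frac{160197}{4}$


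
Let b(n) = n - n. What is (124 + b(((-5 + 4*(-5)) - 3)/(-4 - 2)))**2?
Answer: 15376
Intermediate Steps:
b(n) = 0
(124 + b(((-5 + 4*(-5)) - 3)/(-4 - 2)))**2 = (124 + 0)**2 = 124**2 = 15376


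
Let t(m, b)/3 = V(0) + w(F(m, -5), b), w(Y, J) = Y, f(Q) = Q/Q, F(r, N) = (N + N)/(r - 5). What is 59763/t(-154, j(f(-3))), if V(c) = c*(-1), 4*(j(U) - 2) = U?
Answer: 3167439/10 ≈ 3.1674e+5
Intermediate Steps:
F(r, N) = 2*N/(-5 + r) (F(r, N) = (2*N)/(-5 + r) = 2*N/(-5 + r))
f(Q) = 1
j(U) = 2 + U/4
V(c) = -c
t(m, b) = -30/(-5 + m) (t(m, b) = 3*(-1*0 + 2*(-5)/(-5 + m)) = 3*(0 - 10/(-5 + m)) = 3*(-10/(-5 + m)) = -30/(-5 + m))
59763/t(-154, j(f(-3))) = 59763/((-30/(-5 - 154))) = 59763/((-30/(-159))) = 59763/((-30*(-1/159))) = 59763/(10/53) = 59763*(53/10) = 3167439/10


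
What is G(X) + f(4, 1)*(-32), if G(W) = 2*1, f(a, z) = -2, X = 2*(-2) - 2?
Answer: 66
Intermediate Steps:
X = -6 (X = -4 - 2 = -6)
G(W) = 2
G(X) + f(4, 1)*(-32) = 2 - 2*(-32) = 2 + 64 = 66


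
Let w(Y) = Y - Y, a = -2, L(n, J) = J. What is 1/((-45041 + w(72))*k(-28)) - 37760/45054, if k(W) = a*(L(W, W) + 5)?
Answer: -39117230207/46673375922 ≈ -0.83811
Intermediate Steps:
w(Y) = 0
k(W) = -10 - 2*W (k(W) = -2*(W + 5) = -2*(5 + W) = -10 - 2*W)
1/((-45041 + w(72))*k(-28)) - 37760/45054 = 1/((-45041 + 0)*(-10 - 2*(-28))) - 37760/45054 = 1/((-45041)*(-10 + 56)) - 37760*1/45054 = -1/45041/46 - 18880/22527 = -1/45041*1/46 - 18880/22527 = -1/2071886 - 18880/22527 = -39117230207/46673375922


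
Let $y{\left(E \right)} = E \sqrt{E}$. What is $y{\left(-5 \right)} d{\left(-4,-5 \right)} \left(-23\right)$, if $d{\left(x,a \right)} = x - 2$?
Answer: $- 690 i \sqrt{5} \approx - 1542.9 i$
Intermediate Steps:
$y{\left(E \right)} = E^{\frac{3}{2}}$
$d{\left(x,a \right)} = -2 + x$
$y{\left(-5 \right)} d{\left(-4,-5 \right)} \left(-23\right) = \left(-5\right)^{\frac{3}{2}} \left(-2 - 4\right) \left(-23\right) = - 5 i \sqrt{5} \left(-6\right) \left(-23\right) = 30 i \sqrt{5} \left(-23\right) = - 690 i \sqrt{5}$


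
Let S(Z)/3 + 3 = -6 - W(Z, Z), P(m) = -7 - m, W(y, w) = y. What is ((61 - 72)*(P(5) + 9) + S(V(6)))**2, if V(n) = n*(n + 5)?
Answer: 36864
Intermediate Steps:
V(n) = n*(5 + n)
S(Z) = -27 - 3*Z (S(Z) = -9 + 3*(-6 - Z) = -9 + (-18 - 3*Z) = -27 - 3*Z)
((61 - 72)*(P(5) + 9) + S(V(6)))**2 = ((61 - 72)*((-7 - 1*5) + 9) + (-27 - 18*(5 + 6)))**2 = (-11*((-7 - 5) + 9) + (-27 - 18*11))**2 = (-11*(-12 + 9) + (-27 - 3*66))**2 = (-11*(-3) + (-27 - 198))**2 = (33 - 225)**2 = (-192)**2 = 36864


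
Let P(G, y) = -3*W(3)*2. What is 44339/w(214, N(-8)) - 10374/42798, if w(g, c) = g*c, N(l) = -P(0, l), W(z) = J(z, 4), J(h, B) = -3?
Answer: -46132885/3925188 ≈ -11.753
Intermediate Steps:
W(z) = -3
P(G, y) = 18 (P(G, y) = -3*(-3)*2 = 9*2 = 18)
N(l) = -18 (N(l) = -1*18 = -18)
w(g, c) = c*g
44339/w(214, N(-8)) - 10374/42798 = 44339/((-18*214)) - 10374/42798 = 44339/(-3852) - 10374*1/42798 = 44339*(-1/3852) - 247/1019 = -44339/3852 - 247/1019 = -46132885/3925188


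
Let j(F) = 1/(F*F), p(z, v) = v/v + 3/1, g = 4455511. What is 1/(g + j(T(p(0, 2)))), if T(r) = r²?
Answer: 256/1140610817 ≈ 2.2444e-7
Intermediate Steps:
p(z, v) = 4 (p(z, v) = 1 + 3*1 = 1 + 3 = 4)
j(F) = F⁻² (j(F) = 1/(F²) = F⁻²)
1/(g + j(T(p(0, 2)))) = 1/(4455511 + (4²)⁻²) = 1/(4455511 + 16⁻²) = 1/(4455511 + 1/256) = 1/(1140610817/256) = 256/1140610817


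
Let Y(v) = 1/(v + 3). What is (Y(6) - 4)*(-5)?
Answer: 175/9 ≈ 19.444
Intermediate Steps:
Y(v) = 1/(3 + v)
(Y(6) - 4)*(-5) = (1/(3 + 6) - 4)*(-5) = (1/9 - 4)*(-5) = (⅑ - 4)*(-5) = -35/9*(-5) = 175/9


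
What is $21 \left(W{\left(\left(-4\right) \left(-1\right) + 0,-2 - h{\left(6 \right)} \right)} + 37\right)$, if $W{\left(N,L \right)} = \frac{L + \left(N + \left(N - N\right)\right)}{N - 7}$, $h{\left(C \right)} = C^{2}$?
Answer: $1015$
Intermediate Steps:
$W{\left(N,L \right)} = \frac{L + N}{-7 + N}$ ($W{\left(N,L \right)} = \frac{L + \left(N + 0\right)}{-7 + N} = \frac{L + N}{-7 + N}$)
$21 \left(W{\left(\left(-4\right) \left(-1\right) + 0,-2 - h{\left(6 \right)} \right)} + 37\right) = 21 \left(\frac{\left(-2 - 6^{2}\right) + \left(\left(-4\right) \left(-1\right) + 0\right)}{-7 + \left(\left(-4\right) \left(-1\right) + 0\right)} + 37\right) = 21 \left(\frac{\left(-2 - 36\right) + \left(4 + 0\right)}{-7 + \left(4 + 0\right)} + 37\right) = 21 \left(\frac{\left(-2 - 36\right) + 4}{-7 + 4} + 37\right) = 21 \left(\frac{-38 + 4}{-3} + 37\right) = 21 \left(\left(- \frac{1}{3}\right) \left(-34\right) + 37\right) = 21 \left(\frac{34}{3} + 37\right) = 21 \cdot \frac{145}{3} = 1015$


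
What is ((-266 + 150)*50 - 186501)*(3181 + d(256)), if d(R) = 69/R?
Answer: -156610895905/256 ≈ -6.1176e+8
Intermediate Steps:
((-266 + 150)*50 - 186501)*(3181 + d(256)) = ((-266 + 150)*50 - 186501)*(3181 + 69/256) = (-116*50 - 186501)*(3181 + 69*(1/256)) = (-5800 - 186501)*(3181 + 69/256) = -192301*814405/256 = -156610895905/256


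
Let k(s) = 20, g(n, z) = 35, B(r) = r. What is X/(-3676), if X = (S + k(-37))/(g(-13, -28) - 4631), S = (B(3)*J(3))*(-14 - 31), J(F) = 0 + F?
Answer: -385/16894896 ≈ -2.2788e-5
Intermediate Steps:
J(F) = F
S = -405 (S = (3*3)*(-14 - 31) = 9*(-45) = -405)
X = 385/4596 (X = (-405 + 20)/(35 - 4631) = -385/(-4596) = -385*(-1/4596) = 385/4596 ≈ 0.083768)
X/(-3676) = (385/4596)/(-3676) = (385/4596)*(-1/3676) = -385/16894896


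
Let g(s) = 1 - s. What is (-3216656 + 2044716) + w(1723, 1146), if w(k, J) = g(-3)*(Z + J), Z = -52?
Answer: -1167564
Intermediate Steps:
w(k, J) = -208 + 4*J (w(k, J) = (1 - 1*(-3))*(-52 + J) = (1 + 3)*(-52 + J) = 4*(-52 + J) = -208 + 4*J)
(-3216656 + 2044716) + w(1723, 1146) = (-3216656 + 2044716) + (-208 + 4*1146) = -1171940 + (-208 + 4584) = -1171940 + 4376 = -1167564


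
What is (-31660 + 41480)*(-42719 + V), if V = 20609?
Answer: -217120200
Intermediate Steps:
(-31660 + 41480)*(-42719 + V) = (-31660 + 41480)*(-42719 + 20609) = 9820*(-22110) = -217120200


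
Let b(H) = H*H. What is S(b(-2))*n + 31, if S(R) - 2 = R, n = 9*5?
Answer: 301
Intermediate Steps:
n = 45
b(H) = H²
S(R) = 2 + R
S(b(-2))*n + 31 = (2 + (-2)²)*45 + 31 = (2 + 4)*45 + 31 = 6*45 + 31 = 270 + 31 = 301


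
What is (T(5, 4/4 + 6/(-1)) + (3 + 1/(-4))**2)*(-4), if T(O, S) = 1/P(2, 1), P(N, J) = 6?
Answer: -371/12 ≈ -30.917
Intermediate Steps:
T(O, S) = 1/6
(T(5, 4/4 + 6/(-1)) + (3 + 1/(-4))**2)*(-4) = (1/6 + (3 + 1/(-4))**2)*(-4) = (1/6 + (3 - 1/4)**2)*(-4) = (1/6 + (11/4)**2)*(-4) = (1/6 + 121/16)*(-4) = (371/48)*(-4) = -371/12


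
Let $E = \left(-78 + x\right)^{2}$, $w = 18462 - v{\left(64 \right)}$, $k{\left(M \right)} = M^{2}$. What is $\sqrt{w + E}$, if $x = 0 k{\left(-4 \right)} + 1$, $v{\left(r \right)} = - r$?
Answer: $\sqrt{24455} \approx 156.38$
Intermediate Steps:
$w = 18526$ ($w = 18462 - \left(-1\right) 64 = 18462 - -64 = 18462 + 64 = 18526$)
$x = 1$ ($x = 0 \left(-4\right)^{2} + 1 = 0 \cdot 16 + 1 = 0 + 1 = 1$)
$E = 5929$ ($E = \left(-78 + 1\right)^{2} = \left(-77\right)^{2} = 5929$)
$\sqrt{w + E} = \sqrt{18526 + 5929} = \sqrt{24455}$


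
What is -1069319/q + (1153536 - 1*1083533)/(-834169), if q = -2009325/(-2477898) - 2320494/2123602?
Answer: 782287914025072104905345/206170548062409763 ≈ 3.7944e+6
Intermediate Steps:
q = -247156808827/877011524766 (q = -2009325*(-1/2477898) - 2320494*1/2123602 = 669775/825966 - 1160247/1061801 = -247156808827/877011524766 ≈ -0.28182)
-1069319/q + (1153536 - 1*1083533)/(-834169) = -1069319/(-247156808827/877011524766) + (1153536 - 1*1083533)/(-834169) = -1069319*(-877011524766/247156808827) + (1153536 - 1083533)*(-1/834169) = 937805086651254354/247156808827 + 70003*(-1/834169) = 937805086651254354/247156808827 - 70003/834169 = 782287914025072104905345/206170548062409763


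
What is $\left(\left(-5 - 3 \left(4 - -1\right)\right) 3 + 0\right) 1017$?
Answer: $-61020$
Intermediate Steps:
$\left(\left(-5 - 3 \left(4 - -1\right)\right) 3 + 0\right) 1017 = \left(\left(-5 - 3 \left(4 + 1\right)\right) 3 + 0\right) 1017 = \left(\left(-5 - 15\right) 3 + 0\right) 1017 = \left(\left(-20\right) 3 + 0\right) 1017 = \left(-60 + 0\right) 1017 = \left(-60\right) 1017 = -61020$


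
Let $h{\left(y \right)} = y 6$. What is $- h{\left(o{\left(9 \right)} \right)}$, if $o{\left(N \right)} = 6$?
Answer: $-36$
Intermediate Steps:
$h{\left(y \right)} = 6 y$
$- h{\left(o{\left(9 \right)} \right)} = - 6 \cdot 6 = \left(-1\right) 36 = -36$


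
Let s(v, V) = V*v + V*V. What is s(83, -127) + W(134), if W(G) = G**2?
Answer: 23544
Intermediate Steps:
s(v, V) = V**2 + V*v (s(v, V) = V*v + V**2 = V**2 + V*v)
s(83, -127) + W(134) = -127*(-127 + 83) + 134**2 = -127*(-44) + 17956 = 5588 + 17956 = 23544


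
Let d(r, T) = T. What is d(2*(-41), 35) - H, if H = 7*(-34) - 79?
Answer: 352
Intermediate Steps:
H = -317 (H = -238 - 79 = -317)
d(2*(-41), 35) - H = 35 - 1*(-317) = 35 + 317 = 352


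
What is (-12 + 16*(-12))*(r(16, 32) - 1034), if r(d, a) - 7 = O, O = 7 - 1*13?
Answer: 210732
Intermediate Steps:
O = -6 (O = 7 - 13 = -6)
r(d, a) = 1 (r(d, a) = 7 - 6 = 1)
(-12 + 16*(-12))*(r(16, 32) - 1034) = (-12 + 16*(-12))*(1 - 1034) = (-12 - 192)*(-1033) = -204*(-1033) = 210732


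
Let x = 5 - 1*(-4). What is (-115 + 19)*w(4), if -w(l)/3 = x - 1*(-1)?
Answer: 2880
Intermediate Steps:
x = 9 (x = 5 + 4 = 9)
w(l) = -30 (w(l) = -3*(9 - 1*(-1)) = -3*(9 + 1) = -3*10 = -30)
(-115 + 19)*w(4) = (-115 + 19)*(-30) = -96*(-30) = 2880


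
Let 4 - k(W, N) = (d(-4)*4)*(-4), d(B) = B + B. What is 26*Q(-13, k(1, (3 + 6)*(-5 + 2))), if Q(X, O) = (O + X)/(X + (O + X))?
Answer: 1781/75 ≈ 23.747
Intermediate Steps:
d(B) = 2*B
k(W, N) = -124 (k(W, N) = 4 - (2*(-4))*4*(-4) = 4 - (-8*4)*(-4) = 4 - (-32)*(-4) = 4 - 1*128 = 4 - 128 = -124)
Q(X, O) = (O + X)/(O + 2*X)
26*Q(-13, k(1, (3 + 6)*(-5 + 2))) = 26*((-124 - 13)/(-124 + 2*(-13))) = 26*(-137/(-124 - 26)) = 26*(-137/(-150)) = 26*(-1/150*(-137)) = 26*(137/150) = 1781/75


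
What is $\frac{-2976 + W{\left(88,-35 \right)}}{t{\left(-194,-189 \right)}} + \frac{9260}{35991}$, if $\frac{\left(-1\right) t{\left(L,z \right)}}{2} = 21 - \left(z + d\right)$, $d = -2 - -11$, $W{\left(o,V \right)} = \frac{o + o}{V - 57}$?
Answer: $\frac{425118922}{55462131} \approx 7.665$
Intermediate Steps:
$W{\left(o,V \right)} = \frac{2 o}{-57 + V}$
$d = 9$ ($d = -2 + 11 = 9$)
$t{\left(L,z \right)} = -24 + 2 z$ ($t{\left(L,z \right)} = - 2 \left(21 - \left(z + 9\right)\right) = - 2 \left(21 - \left(9 + z\right)\right) = - 2 \left(12 - z\right) = -24 + 2 z$)
$\frac{-2976 + W{\left(88,-35 \right)}}{t{\left(-194,-189 \right)}} + \frac{9260}{35991} = \frac{-2976 + 2 \cdot 88 \frac{1}{-57 - 35}}{-24 + 2 \left(-189\right)} + \frac{9260}{35991} = \frac{-2976 + 2 \cdot 88 \frac{1}{-92}}{-24 - 378} + 9260 \cdot \frac{1}{35991} = \frac{-2976 + 2 \cdot 88 \left(- \frac{1}{92}\right)}{-402} + \frac{9260}{35991} = \left(-2976 - \frac{44}{23}\right) \left(- \frac{1}{402}\right) + \frac{9260}{35991} = \left(- \frac{68492}{23}\right) \left(- \frac{1}{402}\right) + \frac{9260}{35991} = \frac{34246}{4623} + \frac{9260}{35991} = \frac{425118922}{55462131}$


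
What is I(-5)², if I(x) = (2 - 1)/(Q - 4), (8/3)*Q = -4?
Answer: 4/121 ≈ 0.033058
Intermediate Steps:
Q = -3/2 (Q = (3/8)*(-4) = -3/2 ≈ -1.5000)
I(x) = -2/11 (I(x) = (2 - 1)/(-3/2 - 4) = 1/(-11/2) = 1*(-2/11) = -2/11)
I(-5)² = (-2/11)² = 4/121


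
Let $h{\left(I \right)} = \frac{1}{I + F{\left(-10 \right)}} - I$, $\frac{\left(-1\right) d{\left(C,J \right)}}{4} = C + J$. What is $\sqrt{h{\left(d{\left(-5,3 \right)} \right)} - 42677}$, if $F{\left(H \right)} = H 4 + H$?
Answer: $\frac{i \sqrt{75296382}}{42} \approx 206.6 i$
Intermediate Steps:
$F{\left(H \right)} = 5 H$ ($F{\left(H \right)} = 4 H + H = 5 H$)
$d{\left(C,J \right)} = - 4 C - 4 J$ ($d{\left(C,J \right)} = - 4 \left(C + J\right) = - 4 C - 4 J$)
$h{\left(I \right)} = \frac{1}{-50 + I} - I$ ($h{\left(I \right)} = \frac{1}{I + 5 \left(-10\right)} - I = \frac{1}{I - 50} - I = \frac{1}{-50 + I} - I$)
$\sqrt{h{\left(d{\left(-5,3 \right)} \right)} - 42677} = \sqrt{\frac{1 - \left(\left(-4\right) \left(-5\right) - 12\right)^{2} + 50 \left(\left(-4\right) \left(-5\right) - 12\right)}{-50 - -8} - 42677} = \sqrt{\frac{1 - \left(20 - 12\right)^{2} + 50 \left(20 - 12\right)}{-50 + \left(20 - 12\right)} - 42677} = \sqrt{\frac{1 - 8^{2} + 50 \cdot 8}{-50 + 8} - 42677} = \sqrt{\frac{1 - 64 + 400}{-42} - 42677} = \sqrt{- \frac{1 - 64 + 400}{42} - 42677} = \sqrt{\left(- \frac{1}{42}\right) 337 - 42677} = \sqrt{- \frac{337}{42} - 42677} = \sqrt{- \frac{1792771}{42}} = \frac{i \sqrt{75296382}}{42}$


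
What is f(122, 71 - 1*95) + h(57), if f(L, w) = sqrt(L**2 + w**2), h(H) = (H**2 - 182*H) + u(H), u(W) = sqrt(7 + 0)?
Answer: -7125 + sqrt(7) + 2*sqrt(3865) ≈ -6998.0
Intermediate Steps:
u(W) = sqrt(7)
h(H) = sqrt(7) + H**2 - 182*H (h(H) = (H**2 - 182*H) + sqrt(7) = sqrt(7) + H**2 - 182*H)
f(122, 71 - 1*95) + h(57) = sqrt(122**2 + (71 - 1*95)**2) + (sqrt(7) + 57**2 - 182*57) = sqrt(14884 + (71 - 95)**2) + (sqrt(7) + 3249 - 10374) = sqrt(14884 + (-24)**2) + (-7125 + sqrt(7)) = sqrt(14884 + 576) + (-7125 + sqrt(7)) = sqrt(15460) + (-7125 + sqrt(7)) = 2*sqrt(3865) + (-7125 + sqrt(7)) = -7125 + sqrt(7) + 2*sqrt(3865)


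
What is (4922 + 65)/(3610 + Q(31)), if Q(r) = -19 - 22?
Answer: 4987/3569 ≈ 1.3973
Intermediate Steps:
Q(r) = -41
(4922 + 65)/(3610 + Q(31)) = (4922 + 65)/(3610 - 41) = 4987/3569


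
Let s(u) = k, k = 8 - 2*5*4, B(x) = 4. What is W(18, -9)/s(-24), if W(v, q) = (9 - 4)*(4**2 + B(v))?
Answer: -25/8 ≈ -3.1250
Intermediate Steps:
k = -32 (k = 8 - 10*4 = 8 - 40 = -32)
s(u) = -32
W(v, q) = 100 (W(v, q) = (9 - 4)*(4**2 + 4) = 5*(16 + 4) = 5*20 = 100)
W(18, -9)/s(-24) = 100/(-32) = 100*(-1/32) = -25/8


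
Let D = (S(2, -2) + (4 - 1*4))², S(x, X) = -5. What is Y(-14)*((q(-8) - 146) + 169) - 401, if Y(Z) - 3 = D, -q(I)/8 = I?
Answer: 2035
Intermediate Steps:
q(I) = -8*I
D = 25 (D = (-5 + (4 - 1*4))² = (-5 + (4 - 4))² = (-5 + 0)² = (-5)² = 25)
Y(Z) = 28 (Y(Z) = 3 + 25 = 28)
Y(-14)*((q(-8) - 146) + 169) - 401 = 28*((-8*(-8) - 146) + 169) - 401 = 28*((64 - 146) + 169) - 401 = 28*(-82 + 169) - 401 = 28*87 - 401 = 2436 - 401 = 2035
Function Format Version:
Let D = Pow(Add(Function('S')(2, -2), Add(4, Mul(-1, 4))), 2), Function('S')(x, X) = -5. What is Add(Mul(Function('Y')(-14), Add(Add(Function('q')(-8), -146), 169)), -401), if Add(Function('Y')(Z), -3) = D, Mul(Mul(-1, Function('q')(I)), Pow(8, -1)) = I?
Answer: 2035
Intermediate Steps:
Function('q')(I) = Mul(-8, I)
D = 25 (D = Pow(Add(-5, Add(4, Mul(-1, 4))), 2) = Pow(Add(-5, Add(4, -4)), 2) = Pow(Add(-5, 0), 2) = Pow(-5, 2) = 25)
Function('Y')(Z) = 28 (Function('Y')(Z) = Add(3, 25) = 28)
Add(Mul(Function('Y')(-14), Add(Add(Function('q')(-8), -146), 169)), -401) = Add(Mul(28, Add(Add(Mul(-8, -8), -146), 169)), -401) = Add(Mul(28, Add(Add(64, -146), 169)), -401) = Add(Mul(28, Add(-82, 169)), -401) = Add(Mul(28, 87), -401) = Add(2436, -401) = 2035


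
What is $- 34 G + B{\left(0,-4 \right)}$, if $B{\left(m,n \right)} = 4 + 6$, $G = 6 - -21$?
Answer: $-908$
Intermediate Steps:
$G = 27$ ($G = 6 + 21 = 27$)
$B{\left(m,n \right)} = 10$
$- 34 G + B{\left(0,-4 \right)} = \left(-34\right) 27 + 10 = -918 + 10 = -908$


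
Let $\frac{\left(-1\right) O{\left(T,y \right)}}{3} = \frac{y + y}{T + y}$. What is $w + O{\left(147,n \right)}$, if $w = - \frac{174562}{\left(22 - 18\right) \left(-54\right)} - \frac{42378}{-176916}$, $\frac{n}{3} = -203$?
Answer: $\frac{14020291807}{17514684} \approx 800.49$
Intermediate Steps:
$n = -609$ ($n = 3 \left(-203\right) = -609$)
$O{\left(T,y \right)} = - \frac{6 y}{T + y}$ ($O{\left(T,y \right)} = - 3 \frac{y + y}{T + y} = - 3 \frac{2 y}{T + y} = - \frac{6 y}{T + y}$)
$w = \frac{1287165185}{1592244}$ ($w = - \frac{174562}{4 \left(-54\right)} - - \frac{7063}{29486} = - \frac{174562}{-216} + \frac{7063}{29486} = \left(-174562\right) \left(- \frac{1}{216}\right) + \frac{7063}{29486} = \frac{87281}{108} + \frac{7063}{29486} = \frac{1287165185}{1592244} \approx 808.4$)
$w + O{\left(147,n \right)} = \frac{1287165185}{1592244} - - \frac{3654}{147 - 609} = \frac{1287165185}{1592244} - - \frac{3654}{-462} = \frac{1287165185}{1592244} - \left(-3654\right) \left(- \frac{1}{462}\right) = \frac{1287165185}{1592244} - \frac{87}{11} = \frac{14020291807}{17514684}$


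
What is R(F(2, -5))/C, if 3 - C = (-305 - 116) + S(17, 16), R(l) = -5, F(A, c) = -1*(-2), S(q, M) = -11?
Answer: -1/87 ≈ -0.011494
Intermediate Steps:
F(A, c) = 2
C = 435 (C = 3 - ((-305 - 116) - 11) = 3 - (-421 - 11) = 3 - 1*(-432) = 3 + 432 = 435)
R(F(2, -5))/C = -5/435 = -5*1/435 = -1/87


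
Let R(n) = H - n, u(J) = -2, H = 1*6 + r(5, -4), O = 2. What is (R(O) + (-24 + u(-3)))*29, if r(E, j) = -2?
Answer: -696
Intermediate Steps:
H = 4 (H = 1*6 - 2 = 6 - 2 = 4)
R(n) = 4 - n
(R(O) + (-24 + u(-3)))*29 = ((4 - 1*2) + (-24 - 2))*29 = ((4 - 2) - 26)*29 = (2 - 26)*29 = -24*29 = -696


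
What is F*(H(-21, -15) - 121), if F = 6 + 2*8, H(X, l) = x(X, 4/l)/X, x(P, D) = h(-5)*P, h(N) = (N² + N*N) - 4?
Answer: -1650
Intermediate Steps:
h(N) = -4 + 2*N² (h(N) = (N² + N²) - 4 = 2*N² - 4 = -4 + 2*N²)
x(P, D) = 46*P (x(P, D) = (-4 + 2*(-5)²)*P = (-4 + 2*25)*P = (-4 + 50)*P = 46*P)
H(X, l) = 46 (H(X, l) = (46*X)/X = 46)
F = 22 (F = 6 + 16 = 22)
F*(H(-21, -15) - 121) = 22*(46 - 121) = 22*(-75) = -1650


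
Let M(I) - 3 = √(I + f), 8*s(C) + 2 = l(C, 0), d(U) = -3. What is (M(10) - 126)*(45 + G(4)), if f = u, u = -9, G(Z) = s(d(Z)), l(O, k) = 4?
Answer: -11041/2 ≈ -5520.5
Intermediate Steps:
s(C) = ¼ (s(C) = -¼ + (⅛)*4 = -¼ + ½ = ¼)
G(Z) = ¼
f = -9
M(I) = 3 + √(-9 + I) (M(I) = 3 + √(I - 9) = 3 + √(-9 + I))
(M(10) - 126)*(45 + G(4)) = ((3 + √(-9 + 10)) - 126)*(45 + ¼) = ((3 + √1) - 126)*(181/4) = ((3 + 1) - 126)*(181/4) = (4 - 126)*(181/4) = -122*181/4 = -11041/2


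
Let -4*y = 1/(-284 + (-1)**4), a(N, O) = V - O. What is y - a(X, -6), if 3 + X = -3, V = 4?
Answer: -11319/1132 ≈ -9.9991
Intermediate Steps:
X = -6 (X = -3 - 3 = -6)
a(N, O) = 4 - O
y = 1/1132 (y = -1/(4*(-284 + (-1)**4)) = -1/(4*(-284 + 1)) = -1/4/(-283) = -1/4*(-1/283) = 1/1132 ≈ 0.00088339)
y - a(X, -6) = 1/1132 - (4 - 1*(-6)) = 1/1132 - (4 + 6) = 1/1132 - 1*10 = 1/1132 - 10 = -11319/1132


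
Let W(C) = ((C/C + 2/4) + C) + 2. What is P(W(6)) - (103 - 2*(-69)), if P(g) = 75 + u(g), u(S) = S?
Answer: -313/2 ≈ -156.50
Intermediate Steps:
W(C) = 7/2 + C (W(C) = ((1 + 2*(1/4)) + C) + 2 = ((1 + 1/2) + C) + 2 = (3/2 + C) + 2 = 7/2 + C)
P(g) = 75 + g
P(W(6)) - (103 - 2*(-69)) = (75 + (7/2 + 6)) - (103 - 2*(-69)) = (75 + 19/2) - (103 + 138) = 169/2 - 1*241 = 169/2 - 241 = -313/2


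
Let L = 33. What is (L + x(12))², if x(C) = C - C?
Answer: 1089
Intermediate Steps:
x(C) = 0
(L + x(12))² = (33 + 0)² = 33² = 1089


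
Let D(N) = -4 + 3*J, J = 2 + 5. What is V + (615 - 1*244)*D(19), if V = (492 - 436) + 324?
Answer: 6687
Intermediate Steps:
J = 7
V = 380 (V = 56 + 324 = 380)
D(N) = 17 (D(N) = -4 + 3*7 = -4 + 21 = 17)
V + (615 - 1*244)*D(19) = 380 + (615 - 1*244)*17 = 380 + (615 - 244)*17 = 380 + 371*17 = 380 + 6307 = 6687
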